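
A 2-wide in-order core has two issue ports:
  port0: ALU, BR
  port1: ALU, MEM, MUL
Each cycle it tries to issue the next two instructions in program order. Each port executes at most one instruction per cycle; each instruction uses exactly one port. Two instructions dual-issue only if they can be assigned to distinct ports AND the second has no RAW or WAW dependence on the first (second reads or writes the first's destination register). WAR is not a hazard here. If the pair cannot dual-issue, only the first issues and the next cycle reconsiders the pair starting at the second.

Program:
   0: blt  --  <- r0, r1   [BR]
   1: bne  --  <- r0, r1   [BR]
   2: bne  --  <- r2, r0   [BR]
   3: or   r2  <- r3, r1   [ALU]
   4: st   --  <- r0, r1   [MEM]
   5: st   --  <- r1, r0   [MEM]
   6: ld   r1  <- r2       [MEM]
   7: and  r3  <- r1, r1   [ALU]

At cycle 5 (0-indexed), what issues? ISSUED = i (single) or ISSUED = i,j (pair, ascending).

t=0 i0:blt ; no-port BR/BR
t=1 i1:bne ; no-port BR/BR
t=2 i2+i3:bne/or ; 2-wide
t=3 i4:st ; no-port MEM/MEM
t=4 i5:st ; no-port MEM/MEM
t=5 i6:ld ; RAW r1
t=6 i7:and ; tail

ISSUED = 6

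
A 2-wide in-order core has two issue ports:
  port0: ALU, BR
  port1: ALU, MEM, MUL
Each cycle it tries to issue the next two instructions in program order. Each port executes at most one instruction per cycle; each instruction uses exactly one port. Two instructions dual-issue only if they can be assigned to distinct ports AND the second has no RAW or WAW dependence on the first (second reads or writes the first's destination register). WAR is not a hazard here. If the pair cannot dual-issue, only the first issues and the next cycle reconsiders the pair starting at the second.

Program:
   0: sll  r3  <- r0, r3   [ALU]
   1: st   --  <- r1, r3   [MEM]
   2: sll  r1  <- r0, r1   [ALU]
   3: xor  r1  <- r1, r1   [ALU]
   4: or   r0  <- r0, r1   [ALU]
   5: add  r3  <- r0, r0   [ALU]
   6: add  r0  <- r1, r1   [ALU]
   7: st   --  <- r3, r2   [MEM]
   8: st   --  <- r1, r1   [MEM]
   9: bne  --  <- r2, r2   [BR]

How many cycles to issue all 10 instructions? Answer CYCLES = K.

c0: i0 sll  RAW r3
c1: i1/i2 st/sll  pair
c2: i3 xor  RAW r1
c3: i4 or  RAW r0
c4: i5/i6 add/add  pair
c5: i7 st  no-port MEM/MEM
c6: i8/i9 st/bne  pair

CYCLES = 7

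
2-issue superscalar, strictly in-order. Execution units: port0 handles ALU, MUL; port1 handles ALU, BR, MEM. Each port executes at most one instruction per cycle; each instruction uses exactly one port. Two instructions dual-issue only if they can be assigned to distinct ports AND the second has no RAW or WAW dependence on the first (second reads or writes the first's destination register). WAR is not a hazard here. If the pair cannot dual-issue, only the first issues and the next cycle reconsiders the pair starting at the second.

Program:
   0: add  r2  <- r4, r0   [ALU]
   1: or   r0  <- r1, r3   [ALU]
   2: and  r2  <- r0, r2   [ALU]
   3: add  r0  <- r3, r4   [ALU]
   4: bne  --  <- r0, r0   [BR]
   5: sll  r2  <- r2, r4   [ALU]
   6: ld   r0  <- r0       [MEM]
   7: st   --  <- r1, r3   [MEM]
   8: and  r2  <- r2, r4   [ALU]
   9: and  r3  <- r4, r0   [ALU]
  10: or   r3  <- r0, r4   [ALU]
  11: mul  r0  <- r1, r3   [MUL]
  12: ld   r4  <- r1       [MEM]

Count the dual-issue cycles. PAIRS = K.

c0: i0,i1 add;or  pair
c1: i2,i3 and;add  pair
c2: i4,i5 bne;sll  pair
c3: i6 ld  no-port MEM/MEM
c4: i7,i8 st;and  pair
c5: i9 and  WAW r3
c6: i10 or  RAW r3
c7: i11,i12 mul;ld  pair

PAIRS = 5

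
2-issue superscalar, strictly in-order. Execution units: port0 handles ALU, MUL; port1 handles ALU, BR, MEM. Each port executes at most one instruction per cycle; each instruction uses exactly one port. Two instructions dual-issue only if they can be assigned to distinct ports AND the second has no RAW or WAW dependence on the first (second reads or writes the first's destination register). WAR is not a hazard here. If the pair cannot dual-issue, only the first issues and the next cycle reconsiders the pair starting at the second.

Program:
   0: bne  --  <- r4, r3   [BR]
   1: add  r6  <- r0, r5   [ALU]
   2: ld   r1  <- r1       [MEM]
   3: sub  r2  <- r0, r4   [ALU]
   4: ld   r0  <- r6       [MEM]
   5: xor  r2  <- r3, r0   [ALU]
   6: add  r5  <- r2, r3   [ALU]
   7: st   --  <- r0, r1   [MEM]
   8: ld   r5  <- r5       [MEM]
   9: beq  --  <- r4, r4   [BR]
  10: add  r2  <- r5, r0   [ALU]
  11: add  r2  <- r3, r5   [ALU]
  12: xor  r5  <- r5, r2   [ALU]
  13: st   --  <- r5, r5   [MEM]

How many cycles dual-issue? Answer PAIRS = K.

0. bne/add @i0+i1  | dual
1. ld/sub @i2+i3  | dual
2. ld @i4  | RAW r0
3. xor @i5  | RAW r2
4. add/st @i6+i7  | dual
5. ld @i8  | no-port MEM/BR
6. beq/add @i9+i10  | dual
7. add @i11  | RAW r2
8. xor @i12  | RAW r5
9. st @i13  | tail

PAIRS = 4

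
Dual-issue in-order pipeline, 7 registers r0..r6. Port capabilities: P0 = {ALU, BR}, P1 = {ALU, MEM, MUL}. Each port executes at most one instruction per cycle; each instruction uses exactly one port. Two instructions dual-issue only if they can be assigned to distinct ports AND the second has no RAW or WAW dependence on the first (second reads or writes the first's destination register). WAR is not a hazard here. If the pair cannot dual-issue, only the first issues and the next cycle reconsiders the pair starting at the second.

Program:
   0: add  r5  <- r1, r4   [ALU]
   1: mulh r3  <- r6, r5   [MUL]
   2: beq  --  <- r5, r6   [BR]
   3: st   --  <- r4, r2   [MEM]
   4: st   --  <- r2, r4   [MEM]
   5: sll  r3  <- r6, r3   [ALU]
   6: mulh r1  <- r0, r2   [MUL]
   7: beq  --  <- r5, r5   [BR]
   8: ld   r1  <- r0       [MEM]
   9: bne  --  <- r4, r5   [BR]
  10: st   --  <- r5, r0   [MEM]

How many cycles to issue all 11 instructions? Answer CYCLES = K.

CYCLES = 7

t=0 i0:add ; RAW r5
t=1 i1,i2:mulh beq ; 2-wide
t=2 i3:st ; no-port MEM/MEM
t=3 i4,i5:st sll ; 2-wide
t=4 i6,i7:mulh beq ; 2-wide
t=5 i8,i9:ld bne ; 2-wide
t=6 i10:st ; tail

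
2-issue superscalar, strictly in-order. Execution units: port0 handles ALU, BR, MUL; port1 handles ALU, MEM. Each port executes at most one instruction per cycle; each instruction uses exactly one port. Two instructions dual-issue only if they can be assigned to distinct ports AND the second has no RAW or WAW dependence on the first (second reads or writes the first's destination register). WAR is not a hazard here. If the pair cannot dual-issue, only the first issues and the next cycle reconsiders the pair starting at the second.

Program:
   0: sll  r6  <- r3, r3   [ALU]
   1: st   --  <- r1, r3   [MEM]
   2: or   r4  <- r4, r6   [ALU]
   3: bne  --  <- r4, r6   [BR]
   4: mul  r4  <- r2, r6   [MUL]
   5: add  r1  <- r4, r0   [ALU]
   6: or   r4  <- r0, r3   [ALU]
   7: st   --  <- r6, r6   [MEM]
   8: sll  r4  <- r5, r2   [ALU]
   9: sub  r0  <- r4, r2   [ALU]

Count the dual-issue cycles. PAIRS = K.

PAIRS = 3

  cy0 -> i0/i1 (sll.ALU;st.MEM) pair
  cy1 -> i2 (or.ALU) RAW r4
  cy2 -> i3 (bne.BR) no-port BR/MUL
  cy3 -> i4 (mul.MUL) RAW r4
  cy4 -> i5/i6 (add.ALU;or.ALU) pair
  cy5 -> i7/i8 (st.MEM;sll.ALU) pair
  cy6 -> i9 (sub.ALU) tail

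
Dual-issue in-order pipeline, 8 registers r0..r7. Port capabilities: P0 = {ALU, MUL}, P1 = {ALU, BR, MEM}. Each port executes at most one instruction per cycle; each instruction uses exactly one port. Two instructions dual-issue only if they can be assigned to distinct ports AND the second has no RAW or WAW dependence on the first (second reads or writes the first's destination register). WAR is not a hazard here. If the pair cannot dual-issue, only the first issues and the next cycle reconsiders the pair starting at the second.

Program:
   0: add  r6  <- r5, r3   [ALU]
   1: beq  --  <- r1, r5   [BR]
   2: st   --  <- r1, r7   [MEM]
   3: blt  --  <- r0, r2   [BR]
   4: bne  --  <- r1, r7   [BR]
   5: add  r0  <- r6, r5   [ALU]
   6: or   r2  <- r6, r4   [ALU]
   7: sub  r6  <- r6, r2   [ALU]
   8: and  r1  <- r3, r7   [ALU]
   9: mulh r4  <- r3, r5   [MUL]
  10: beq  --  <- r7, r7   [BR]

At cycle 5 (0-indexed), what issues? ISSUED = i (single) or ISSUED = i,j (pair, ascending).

ISSUED = 7,8

[0] i0/i1  add.ALU;beq.BR  -- 2-wide
[1] i2  st.MEM  -- no-port MEM/BR
[2] i3  blt.BR  -- no-port BR/BR
[3] i4/i5  bne.BR;add.ALU  -- 2-wide
[4] i6  or.ALU  -- RAW r2
[5] i7/i8  sub.ALU;and.ALU  -- 2-wide
[6] i9/i10  mulh.MUL;beq.BR  -- 2-wide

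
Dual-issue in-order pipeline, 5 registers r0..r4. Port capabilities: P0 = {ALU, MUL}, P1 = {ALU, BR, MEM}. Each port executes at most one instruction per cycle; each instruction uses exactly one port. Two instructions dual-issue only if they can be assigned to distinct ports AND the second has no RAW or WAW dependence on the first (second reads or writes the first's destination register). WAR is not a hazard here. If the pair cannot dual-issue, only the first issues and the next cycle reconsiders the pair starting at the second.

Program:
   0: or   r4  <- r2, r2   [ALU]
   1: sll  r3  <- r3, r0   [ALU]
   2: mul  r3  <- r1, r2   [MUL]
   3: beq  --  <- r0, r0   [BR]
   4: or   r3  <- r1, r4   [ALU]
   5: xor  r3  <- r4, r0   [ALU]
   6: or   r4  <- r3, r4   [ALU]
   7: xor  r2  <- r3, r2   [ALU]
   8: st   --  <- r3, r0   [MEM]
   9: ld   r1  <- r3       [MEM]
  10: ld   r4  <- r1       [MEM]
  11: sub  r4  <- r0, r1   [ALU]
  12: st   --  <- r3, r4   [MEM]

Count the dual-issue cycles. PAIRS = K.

PAIRS = 3

0. or;sll @i0+i1  | dual
1. mul;beq @i2+i3  | dual
2. or @i4  | WAW r3
3. xor @i5  | RAW r3
4. or;xor @i6+i7  | dual
5. st @i8  | no-port MEM/MEM
6. ld @i9  | no-port MEM/MEM
7. ld @i10  | WAW r4
8. sub @i11  | RAW r4
9. st @i12  | tail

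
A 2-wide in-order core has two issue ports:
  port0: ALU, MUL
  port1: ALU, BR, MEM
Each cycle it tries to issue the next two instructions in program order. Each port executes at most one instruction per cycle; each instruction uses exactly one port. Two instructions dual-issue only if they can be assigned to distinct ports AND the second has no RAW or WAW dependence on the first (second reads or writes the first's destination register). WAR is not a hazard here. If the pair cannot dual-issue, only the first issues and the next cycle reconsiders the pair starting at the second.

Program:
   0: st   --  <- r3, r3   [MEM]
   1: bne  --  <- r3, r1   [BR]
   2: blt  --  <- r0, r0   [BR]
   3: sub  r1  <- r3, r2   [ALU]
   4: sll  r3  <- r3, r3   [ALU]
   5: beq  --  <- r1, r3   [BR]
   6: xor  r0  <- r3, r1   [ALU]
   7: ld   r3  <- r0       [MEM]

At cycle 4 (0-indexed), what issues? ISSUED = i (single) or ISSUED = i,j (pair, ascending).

ISSUED = 5,6

t=0 i0:st ; no-port MEM/BR
t=1 i1:bne ; no-port BR/BR
t=2 i2,i3:blt;sub ; dual
t=3 i4:sll ; RAW r3
t=4 i5,i6:beq;xor ; dual
t=5 i7:ld ; tail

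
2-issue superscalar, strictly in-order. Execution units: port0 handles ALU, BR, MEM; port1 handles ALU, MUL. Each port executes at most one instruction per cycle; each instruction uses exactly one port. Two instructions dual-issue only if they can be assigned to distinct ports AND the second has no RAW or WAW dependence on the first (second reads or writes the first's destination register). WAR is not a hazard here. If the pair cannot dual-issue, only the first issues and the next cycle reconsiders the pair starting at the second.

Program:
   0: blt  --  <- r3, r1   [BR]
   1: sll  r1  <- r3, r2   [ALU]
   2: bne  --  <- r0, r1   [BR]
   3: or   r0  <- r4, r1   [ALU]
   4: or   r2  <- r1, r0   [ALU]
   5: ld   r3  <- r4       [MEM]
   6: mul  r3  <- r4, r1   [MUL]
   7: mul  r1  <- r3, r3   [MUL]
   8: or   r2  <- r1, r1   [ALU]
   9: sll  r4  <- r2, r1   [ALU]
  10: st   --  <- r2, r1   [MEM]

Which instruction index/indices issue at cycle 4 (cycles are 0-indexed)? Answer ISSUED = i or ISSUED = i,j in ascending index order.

ISSUED = 7

[0] i0&i1  blt/sll  -- pair
[1] i2&i3  bne/or  -- pair
[2] i4&i5  or/ld  -- pair
[3] i6  mul  -- no-port MUL/MUL
[4] i7  mul  -- RAW r1
[5] i8  or  -- RAW r2
[6] i9&i10  sll/st  -- pair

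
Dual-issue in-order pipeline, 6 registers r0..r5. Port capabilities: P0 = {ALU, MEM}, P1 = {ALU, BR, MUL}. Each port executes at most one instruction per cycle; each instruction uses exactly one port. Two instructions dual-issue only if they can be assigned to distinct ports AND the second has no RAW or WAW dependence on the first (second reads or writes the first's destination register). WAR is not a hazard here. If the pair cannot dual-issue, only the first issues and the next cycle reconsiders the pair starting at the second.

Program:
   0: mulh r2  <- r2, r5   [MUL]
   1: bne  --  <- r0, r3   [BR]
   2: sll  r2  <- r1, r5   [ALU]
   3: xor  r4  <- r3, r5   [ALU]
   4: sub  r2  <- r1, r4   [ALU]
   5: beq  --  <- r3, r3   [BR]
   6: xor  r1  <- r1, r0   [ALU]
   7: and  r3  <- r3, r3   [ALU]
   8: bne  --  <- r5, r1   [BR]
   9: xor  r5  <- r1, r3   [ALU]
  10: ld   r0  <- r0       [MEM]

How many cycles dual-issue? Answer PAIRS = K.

PAIRS = 4

  cy0 -> i0 (mulh.MUL) no-port MUL/BR
  cy1 -> i1,i2 (bne.BR;sll.ALU) 2-wide
  cy2 -> i3 (xor.ALU) RAW r4
  cy3 -> i4,i5 (sub.ALU;beq.BR) 2-wide
  cy4 -> i6,i7 (xor.ALU;and.ALU) 2-wide
  cy5 -> i8,i9 (bne.BR;xor.ALU) 2-wide
  cy6 -> i10 (ld.MEM) tail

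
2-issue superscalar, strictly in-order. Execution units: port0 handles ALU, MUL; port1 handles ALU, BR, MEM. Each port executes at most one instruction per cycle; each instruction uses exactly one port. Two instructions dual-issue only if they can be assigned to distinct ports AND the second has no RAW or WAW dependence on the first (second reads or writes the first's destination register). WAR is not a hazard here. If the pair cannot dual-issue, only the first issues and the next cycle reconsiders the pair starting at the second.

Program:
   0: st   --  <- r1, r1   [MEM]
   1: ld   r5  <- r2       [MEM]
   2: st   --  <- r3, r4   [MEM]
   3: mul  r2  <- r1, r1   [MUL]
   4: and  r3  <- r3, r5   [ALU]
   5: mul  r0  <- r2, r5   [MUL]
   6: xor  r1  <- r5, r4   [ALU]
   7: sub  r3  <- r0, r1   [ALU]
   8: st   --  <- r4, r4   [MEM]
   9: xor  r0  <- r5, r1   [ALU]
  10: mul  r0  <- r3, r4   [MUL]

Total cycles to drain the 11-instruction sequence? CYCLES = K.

CYCLES = 8

c0: i0 st.MEM  no-port MEM/MEM
c1: i1 ld.MEM  no-port MEM/MEM
c2: i2&i3 st.MEM;mul.MUL  2-wide
c3: i4&i5 and.ALU;mul.MUL  2-wide
c4: i6 xor.ALU  RAW r1
c5: i7&i8 sub.ALU;st.MEM  2-wide
c6: i9 xor.ALU  WAW r0
c7: i10 mul.MUL  tail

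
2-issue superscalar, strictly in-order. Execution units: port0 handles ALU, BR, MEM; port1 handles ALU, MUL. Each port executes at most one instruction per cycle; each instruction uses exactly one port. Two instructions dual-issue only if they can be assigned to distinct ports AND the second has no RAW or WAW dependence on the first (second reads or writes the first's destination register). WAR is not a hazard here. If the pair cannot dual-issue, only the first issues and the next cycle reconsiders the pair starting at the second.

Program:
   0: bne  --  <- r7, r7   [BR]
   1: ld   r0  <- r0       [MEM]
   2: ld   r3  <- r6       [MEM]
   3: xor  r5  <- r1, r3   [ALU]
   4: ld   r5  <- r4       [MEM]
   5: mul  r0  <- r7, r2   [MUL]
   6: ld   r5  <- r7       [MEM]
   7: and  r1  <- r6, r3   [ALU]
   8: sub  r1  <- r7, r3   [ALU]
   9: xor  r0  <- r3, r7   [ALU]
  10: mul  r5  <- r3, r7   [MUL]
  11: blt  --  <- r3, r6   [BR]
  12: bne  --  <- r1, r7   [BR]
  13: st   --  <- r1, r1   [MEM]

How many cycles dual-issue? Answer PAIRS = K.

PAIRS = 4

0. bne @i0  | no-port BR/MEM
1. ld @i1  | no-port MEM/MEM
2. ld @i2  | RAW r3
3. xor @i3  | WAW r5
4. ld+mul @i4+i5  | pair
5. ld+and @i6+i7  | pair
6. sub+xor @i8+i9  | pair
7. mul+blt @i10+i11  | pair
8. bne @i12  | no-port BR/MEM
9. st @i13  | tail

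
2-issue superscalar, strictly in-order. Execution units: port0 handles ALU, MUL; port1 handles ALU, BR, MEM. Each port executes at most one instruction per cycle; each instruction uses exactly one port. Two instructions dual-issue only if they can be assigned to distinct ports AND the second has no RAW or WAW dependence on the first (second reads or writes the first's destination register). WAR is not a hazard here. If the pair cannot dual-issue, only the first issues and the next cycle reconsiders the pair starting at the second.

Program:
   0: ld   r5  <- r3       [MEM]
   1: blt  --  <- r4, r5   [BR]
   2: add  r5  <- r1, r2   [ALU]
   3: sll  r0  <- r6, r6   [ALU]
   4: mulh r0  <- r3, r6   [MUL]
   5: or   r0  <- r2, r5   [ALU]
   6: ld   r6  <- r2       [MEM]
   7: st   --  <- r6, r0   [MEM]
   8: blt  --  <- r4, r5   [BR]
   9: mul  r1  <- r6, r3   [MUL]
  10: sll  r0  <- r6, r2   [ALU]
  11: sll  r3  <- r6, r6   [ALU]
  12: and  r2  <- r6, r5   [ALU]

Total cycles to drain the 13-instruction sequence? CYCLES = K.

CYCLES = 9

  cy0 -> i0 (ld.MEM) no-port MEM/BR
  cy1 -> i1,i2 (blt.BR+add.ALU) 2-wide
  cy2 -> i3 (sll.ALU) WAW r0
  cy3 -> i4 (mulh.MUL) WAW r0
  cy4 -> i5,i6 (or.ALU+ld.MEM) 2-wide
  cy5 -> i7 (st.MEM) no-port MEM/BR
  cy6 -> i8,i9 (blt.BR+mul.MUL) 2-wide
  cy7 -> i10,i11 (sll.ALU+sll.ALU) 2-wide
  cy8 -> i12 (and.ALU) tail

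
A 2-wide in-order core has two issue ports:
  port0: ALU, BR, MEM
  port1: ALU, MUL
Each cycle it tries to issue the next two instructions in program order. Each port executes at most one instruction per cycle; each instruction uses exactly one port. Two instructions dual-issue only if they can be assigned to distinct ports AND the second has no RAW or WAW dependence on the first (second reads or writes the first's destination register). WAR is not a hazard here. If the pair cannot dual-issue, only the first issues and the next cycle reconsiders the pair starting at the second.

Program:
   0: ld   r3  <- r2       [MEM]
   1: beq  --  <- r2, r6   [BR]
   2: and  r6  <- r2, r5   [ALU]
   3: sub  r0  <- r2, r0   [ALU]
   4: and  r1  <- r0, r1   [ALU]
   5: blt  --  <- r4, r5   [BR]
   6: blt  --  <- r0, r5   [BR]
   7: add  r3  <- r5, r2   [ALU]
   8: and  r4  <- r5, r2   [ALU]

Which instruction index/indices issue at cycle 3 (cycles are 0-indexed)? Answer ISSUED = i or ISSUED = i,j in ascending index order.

ISSUED = 4,5

#0 head=0: ld i0 no-port MEM/BR
#1 head=1: beq+and i1&i2 dual
#2 head=3: sub i3 RAW r0
#3 head=4: and+blt i4&i5 dual
#4 head=6: blt+add i6&i7 dual
#5 head=8: and i8 tail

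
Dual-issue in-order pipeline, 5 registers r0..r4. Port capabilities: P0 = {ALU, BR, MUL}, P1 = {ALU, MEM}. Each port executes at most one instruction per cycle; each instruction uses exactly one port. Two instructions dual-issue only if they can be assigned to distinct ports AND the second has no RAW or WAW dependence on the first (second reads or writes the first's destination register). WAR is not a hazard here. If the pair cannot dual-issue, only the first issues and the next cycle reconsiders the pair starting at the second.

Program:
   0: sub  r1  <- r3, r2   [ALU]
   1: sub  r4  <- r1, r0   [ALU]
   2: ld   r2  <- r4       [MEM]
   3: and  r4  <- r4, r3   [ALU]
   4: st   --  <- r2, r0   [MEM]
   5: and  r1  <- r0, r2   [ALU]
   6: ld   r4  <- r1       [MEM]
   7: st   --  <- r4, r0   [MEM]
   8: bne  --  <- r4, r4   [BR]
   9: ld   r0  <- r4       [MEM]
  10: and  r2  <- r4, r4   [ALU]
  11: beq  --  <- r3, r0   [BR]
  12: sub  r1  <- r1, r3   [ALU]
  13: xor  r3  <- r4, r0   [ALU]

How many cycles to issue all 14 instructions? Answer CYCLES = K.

CYCLES = 9

t=0 i0:sub.ALU ; RAW r1
t=1 i1:sub.ALU ; RAW r4
t=2 i2,i3:ld.MEM;and.ALU ; 2-wide
t=3 i4,i5:st.MEM;and.ALU ; 2-wide
t=4 i6:ld.MEM ; no-port MEM/MEM
t=5 i7,i8:st.MEM;bne.BR ; 2-wide
t=6 i9,i10:ld.MEM;and.ALU ; 2-wide
t=7 i11,i12:beq.BR;sub.ALU ; 2-wide
t=8 i13:xor.ALU ; tail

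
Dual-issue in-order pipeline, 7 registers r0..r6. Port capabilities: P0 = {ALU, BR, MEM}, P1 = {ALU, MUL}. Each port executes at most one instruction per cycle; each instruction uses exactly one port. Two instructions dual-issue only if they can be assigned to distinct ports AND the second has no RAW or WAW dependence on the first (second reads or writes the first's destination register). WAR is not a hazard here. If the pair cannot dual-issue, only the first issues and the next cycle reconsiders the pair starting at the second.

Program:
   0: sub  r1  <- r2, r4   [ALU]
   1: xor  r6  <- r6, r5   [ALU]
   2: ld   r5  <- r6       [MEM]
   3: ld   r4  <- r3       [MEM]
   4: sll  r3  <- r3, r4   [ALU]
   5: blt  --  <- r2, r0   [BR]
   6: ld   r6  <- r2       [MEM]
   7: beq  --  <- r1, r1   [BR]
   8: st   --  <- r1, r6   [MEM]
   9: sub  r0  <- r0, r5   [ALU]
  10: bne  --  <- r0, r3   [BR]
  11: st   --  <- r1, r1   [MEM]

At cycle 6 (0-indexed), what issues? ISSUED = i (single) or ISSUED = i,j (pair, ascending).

0. sub.ALU/xor.ALU @i0&i1  | 2-wide
1. ld.MEM @i2  | no-port MEM/MEM
2. ld.MEM @i3  | RAW r4
3. sll.ALU/blt.BR @i4&i5  | 2-wide
4. ld.MEM @i6  | no-port MEM/BR
5. beq.BR @i7  | no-port BR/MEM
6. st.MEM/sub.ALU @i8&i9  | 2-wide
7. bne.BR @i10  | no-port BR/MEM
8. st.MEM @i11  | tail

ISSUED = 8,9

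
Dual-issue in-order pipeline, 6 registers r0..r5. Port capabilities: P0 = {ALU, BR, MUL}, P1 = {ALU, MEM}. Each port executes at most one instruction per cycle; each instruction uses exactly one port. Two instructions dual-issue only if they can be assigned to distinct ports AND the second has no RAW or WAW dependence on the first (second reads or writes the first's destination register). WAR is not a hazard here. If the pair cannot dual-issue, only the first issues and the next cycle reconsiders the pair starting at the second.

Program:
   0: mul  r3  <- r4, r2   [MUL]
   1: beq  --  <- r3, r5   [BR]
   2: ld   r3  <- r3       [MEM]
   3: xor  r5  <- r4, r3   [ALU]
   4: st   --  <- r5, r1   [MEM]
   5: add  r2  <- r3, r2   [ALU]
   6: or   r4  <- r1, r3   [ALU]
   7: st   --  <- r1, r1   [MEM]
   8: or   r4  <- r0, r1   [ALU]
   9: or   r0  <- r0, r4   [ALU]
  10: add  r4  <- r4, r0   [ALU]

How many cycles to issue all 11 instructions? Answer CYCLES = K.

  cy0 -> i0 (mul) no-port MUL/BR
  cy1 -> i1/i2 (beq+ld) dual
  cy2 -> i3 (xor) RAW r5
  cy3 -> i4/i5 (st+add) dual
  cy4 -> i6/i7 (or+st) dual
  cy5 -> i8 (or) RAW r4
  cy6 -> i9 (or) RAW r0
  cy7 -> i10 (add) tail

CYCLES = 8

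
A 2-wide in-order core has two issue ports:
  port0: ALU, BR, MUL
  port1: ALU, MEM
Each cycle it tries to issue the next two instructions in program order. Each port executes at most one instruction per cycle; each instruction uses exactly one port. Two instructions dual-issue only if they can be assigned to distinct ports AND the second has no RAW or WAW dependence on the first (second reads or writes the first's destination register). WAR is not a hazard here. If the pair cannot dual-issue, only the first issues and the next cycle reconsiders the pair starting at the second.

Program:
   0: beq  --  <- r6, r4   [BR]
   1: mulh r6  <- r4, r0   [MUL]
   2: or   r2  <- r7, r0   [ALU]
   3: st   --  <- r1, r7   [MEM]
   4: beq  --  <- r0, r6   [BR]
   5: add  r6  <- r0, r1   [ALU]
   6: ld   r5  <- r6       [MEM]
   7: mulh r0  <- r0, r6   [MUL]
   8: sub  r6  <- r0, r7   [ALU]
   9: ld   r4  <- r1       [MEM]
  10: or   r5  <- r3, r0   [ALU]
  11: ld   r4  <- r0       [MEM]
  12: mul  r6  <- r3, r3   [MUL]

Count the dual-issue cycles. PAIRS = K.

[0] i0  beq.BR  -- no-port BR/MUL
[1] i1&i2  mulh.MUL/or.ALU  -- pair
[2] i3&i4  st.MEM/beq.BR  -- pair
[3] i5  add.ALU  -- RAW r6
[4] i6&i7  ld.MEM/mulh.MUL  -- pair
[5] i8&i9  sub.ALU/ld.MEM  -- pair
[6] i10&i11  or.ALU/ld.MEM  -- pair
[7] i12  mul.MUL  -- tail

PAIRS = 5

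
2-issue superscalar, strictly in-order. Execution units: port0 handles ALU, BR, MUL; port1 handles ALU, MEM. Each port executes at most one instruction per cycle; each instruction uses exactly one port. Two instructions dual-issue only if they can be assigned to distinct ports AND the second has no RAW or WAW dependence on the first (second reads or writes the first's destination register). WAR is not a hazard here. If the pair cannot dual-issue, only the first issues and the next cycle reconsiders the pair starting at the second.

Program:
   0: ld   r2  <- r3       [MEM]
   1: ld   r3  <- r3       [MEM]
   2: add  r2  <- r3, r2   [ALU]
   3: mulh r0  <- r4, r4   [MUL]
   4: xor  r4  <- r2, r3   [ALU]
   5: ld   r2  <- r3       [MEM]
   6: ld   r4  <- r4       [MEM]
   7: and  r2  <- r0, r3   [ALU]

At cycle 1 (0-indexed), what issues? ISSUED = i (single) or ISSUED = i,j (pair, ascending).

ISSUED = 1

[0] i0  ld.MEM  -- no-port MEM/MEM
[1] i1  ld.MEM  -- RAW r3
[2] i2&i3  add.ALU+mulh.MUL  -- 2-wide
[3] i4&i5  xor.ALU+ld.MEM  -- 2-wide
[4] i6&i7  ld.MEM+and.ALU  -- 2-wide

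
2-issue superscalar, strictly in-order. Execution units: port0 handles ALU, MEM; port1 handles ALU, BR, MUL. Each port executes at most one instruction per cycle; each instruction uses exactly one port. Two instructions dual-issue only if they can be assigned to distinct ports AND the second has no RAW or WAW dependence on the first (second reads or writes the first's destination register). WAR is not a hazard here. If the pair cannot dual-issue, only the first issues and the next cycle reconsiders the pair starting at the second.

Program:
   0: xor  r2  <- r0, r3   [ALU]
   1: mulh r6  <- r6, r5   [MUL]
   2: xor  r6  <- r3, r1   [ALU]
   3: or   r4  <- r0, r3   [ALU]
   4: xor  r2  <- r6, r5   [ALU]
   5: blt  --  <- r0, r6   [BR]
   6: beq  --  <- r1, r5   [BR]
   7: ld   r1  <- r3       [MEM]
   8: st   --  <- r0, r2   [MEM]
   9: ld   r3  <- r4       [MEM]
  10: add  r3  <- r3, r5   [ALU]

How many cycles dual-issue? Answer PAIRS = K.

PAIRS = 4

0. xor/mulh @i0+i1  | 2-wide
1. xor/or @i2+i3  | 2-wide
2. xor/blt @i4+i5  | 2-wide
3. beq/ld @i6+i7  | 2-wide
4. st @i8  | no-port MEM/MEM
5. ld @i9  | RAW+WAW r3
6. add @i10  | tail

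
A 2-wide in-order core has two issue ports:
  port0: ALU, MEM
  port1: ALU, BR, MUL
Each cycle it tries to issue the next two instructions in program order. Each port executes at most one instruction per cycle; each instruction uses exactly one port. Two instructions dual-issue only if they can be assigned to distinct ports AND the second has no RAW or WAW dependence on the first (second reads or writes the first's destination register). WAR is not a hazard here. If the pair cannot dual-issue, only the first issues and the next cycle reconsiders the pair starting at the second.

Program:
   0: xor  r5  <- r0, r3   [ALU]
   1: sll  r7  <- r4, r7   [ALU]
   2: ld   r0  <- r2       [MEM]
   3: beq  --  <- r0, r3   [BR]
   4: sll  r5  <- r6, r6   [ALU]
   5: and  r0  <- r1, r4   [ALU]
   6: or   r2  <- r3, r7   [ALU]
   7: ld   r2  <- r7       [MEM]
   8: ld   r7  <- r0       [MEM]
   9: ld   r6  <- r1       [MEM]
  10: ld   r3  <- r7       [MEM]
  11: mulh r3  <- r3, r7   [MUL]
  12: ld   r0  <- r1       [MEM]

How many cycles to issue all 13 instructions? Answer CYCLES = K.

CYCLES = 9

[0] i0,i1  xor.ALU/sll.ALU  -- 2-wide
[1] i2  ld.MEM  -- RAW r0
[2] i3,i4  beq.BR/sll.ALU  -- 2-wide
[3] i5,i6  and.ALU/or.ALU  -- 2-wide
[4] i7  ld.MEM  -- no-port MEM/MEM
[5] i8  ld.MEM  -- no-port MEM/MEM
[6] i9  ld.MEM  -- no-port MEM/MEM
[7] i10  ld.MEM  -- RAW+WAW r3
[8] i11,i12  mulh.MUL/ld.MEM  -- 2-wide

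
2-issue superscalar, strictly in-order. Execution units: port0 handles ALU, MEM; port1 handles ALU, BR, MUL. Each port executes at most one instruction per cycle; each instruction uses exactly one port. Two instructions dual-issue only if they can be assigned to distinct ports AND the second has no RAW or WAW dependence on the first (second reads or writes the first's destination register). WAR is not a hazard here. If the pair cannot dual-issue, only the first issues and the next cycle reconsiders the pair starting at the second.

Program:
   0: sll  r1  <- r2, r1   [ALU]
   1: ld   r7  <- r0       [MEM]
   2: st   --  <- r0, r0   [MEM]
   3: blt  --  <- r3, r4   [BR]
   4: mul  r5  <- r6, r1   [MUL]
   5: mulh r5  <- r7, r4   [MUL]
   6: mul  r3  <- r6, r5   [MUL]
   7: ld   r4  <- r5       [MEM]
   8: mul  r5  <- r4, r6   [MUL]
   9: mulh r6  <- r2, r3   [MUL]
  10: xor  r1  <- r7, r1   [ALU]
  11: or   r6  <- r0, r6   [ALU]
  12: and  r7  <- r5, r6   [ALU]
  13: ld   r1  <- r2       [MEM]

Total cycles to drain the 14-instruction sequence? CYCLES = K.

t=0 i0,i1:sll.ALU ld.MEM ; pair
t=1 i2,i3:st.MEM blt.BR ; pair
t=2 i4:mul.MUL ; no-port MUL/MUL
t=3 i5:mulh.MUL ; no-port MUL/MUL
t=4 i6,i7:mul.MUL ld.MEM ; pair
t=5 i8:mul.MUL ; no-port MUL/MUL
t=6 i9,i10:mulh.MUL xor.ALU ; pair
t=7 i11:or.ALU ; RAW r6
t=8 i12,i13:and.ALU ld.MEM ; pair

CYCLES = 9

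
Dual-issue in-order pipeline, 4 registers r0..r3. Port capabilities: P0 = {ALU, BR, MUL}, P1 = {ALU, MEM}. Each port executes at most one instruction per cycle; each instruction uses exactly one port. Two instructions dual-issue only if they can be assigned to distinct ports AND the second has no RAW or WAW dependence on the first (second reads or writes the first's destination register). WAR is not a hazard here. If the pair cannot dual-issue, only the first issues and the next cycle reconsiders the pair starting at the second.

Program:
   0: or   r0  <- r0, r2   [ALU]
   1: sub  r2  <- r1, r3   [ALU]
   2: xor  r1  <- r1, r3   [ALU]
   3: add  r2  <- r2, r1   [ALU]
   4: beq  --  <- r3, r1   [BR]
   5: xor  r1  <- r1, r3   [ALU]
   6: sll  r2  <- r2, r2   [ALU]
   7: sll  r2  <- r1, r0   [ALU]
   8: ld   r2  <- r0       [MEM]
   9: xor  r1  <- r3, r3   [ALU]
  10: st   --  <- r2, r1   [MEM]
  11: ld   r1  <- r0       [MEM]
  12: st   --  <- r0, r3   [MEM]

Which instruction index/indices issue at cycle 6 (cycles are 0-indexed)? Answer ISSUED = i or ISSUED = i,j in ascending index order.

  cy0 -> i0/i1 (or.ALU;sub.ALU) dual
  cy1 -> i2 (xor.ALU) RAW r1
  cy2 -> i3/i4 (add.ALU;beq.BR) dual
  cy3 -> i5/i6 (xor.ALU;sll.ALU) dual
  cy4 -> i7 (sll.ALU) WAW r2
  cy5 -> i8/i9 (ld.MEM;xor.ALU) dual
  cy6 -> i10 (st.MEM) no-port MEM/MEM
  cy7 -> i11 (ld.MEM) no-port MEM/MEM
  cy8 -> i12 (st.MEM) tail

ISSUED = 10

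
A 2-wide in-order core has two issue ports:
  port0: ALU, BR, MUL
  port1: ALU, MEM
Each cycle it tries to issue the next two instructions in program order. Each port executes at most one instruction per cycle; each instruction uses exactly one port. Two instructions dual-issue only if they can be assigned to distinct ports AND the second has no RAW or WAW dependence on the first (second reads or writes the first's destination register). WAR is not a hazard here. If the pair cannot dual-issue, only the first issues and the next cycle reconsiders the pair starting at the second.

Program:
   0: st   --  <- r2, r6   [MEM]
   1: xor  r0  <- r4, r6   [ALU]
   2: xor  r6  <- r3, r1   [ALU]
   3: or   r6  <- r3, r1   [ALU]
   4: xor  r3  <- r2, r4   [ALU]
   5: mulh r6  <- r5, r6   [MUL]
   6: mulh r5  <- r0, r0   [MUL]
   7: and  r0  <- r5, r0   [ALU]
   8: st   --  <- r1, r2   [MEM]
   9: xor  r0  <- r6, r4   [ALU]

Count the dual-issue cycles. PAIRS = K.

PAIRS = 3

0. st;xor @i0&i1  | dual
1. xor @i2  | WAW r6
2. or;xor @i3&i4  | dual
3. mulh @i5  | no-port MUL/MUL
4. mulh @i6  | RAW r5
5. and;st @i7&i8  | dual
6. xor @i9  | tail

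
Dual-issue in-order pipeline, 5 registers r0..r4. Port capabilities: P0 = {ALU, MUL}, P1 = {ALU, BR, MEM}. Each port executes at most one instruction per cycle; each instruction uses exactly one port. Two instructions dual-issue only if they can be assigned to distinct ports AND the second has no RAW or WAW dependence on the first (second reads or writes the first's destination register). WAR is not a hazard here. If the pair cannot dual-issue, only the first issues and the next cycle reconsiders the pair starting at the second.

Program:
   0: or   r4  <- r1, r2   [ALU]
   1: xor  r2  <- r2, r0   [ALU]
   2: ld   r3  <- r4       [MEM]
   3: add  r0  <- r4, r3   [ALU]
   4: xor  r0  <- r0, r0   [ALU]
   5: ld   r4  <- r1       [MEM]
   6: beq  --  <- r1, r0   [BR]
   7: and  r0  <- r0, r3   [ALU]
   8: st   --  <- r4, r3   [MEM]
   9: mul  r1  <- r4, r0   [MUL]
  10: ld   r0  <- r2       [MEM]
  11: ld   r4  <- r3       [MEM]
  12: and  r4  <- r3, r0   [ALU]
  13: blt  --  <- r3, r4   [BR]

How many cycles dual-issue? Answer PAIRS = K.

[0] i0&i1  or;xor  -- dual
[1] i2  ld  -- RAW r3
[2] i3  add  -- RAW+WAW r0
[3] i4&i5  xor;ld  -- dual
[4] i6&i7  beq;and  -- dual
[5] i8&i9  st;mul  -- dual
[6] i10  ld  -- no-port MEM/MEM
[7] i11  ld  -- WAW r4
[8] i12  and  -- RAW r4
[9] i13  blt  -- tail

PAIRS = 4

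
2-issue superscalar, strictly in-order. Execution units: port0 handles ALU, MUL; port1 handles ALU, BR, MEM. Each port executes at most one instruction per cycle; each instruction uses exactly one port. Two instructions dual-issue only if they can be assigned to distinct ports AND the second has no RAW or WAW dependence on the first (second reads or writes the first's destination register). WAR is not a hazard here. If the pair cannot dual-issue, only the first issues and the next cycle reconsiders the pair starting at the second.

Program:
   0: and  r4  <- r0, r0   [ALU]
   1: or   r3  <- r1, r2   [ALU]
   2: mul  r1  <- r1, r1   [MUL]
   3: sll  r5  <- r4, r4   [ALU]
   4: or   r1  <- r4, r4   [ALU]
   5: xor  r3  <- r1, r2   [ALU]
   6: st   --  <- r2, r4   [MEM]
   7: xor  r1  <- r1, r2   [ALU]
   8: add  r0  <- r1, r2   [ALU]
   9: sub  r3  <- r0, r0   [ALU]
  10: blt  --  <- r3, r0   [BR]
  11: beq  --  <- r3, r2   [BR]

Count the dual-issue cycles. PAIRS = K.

0. and+or @i0,i1  | pair
1. mul+sll @i2,i3  | pair
2. or @i4  | RAW r1
3. xor+st @i5,i6  | pair
4. xor @i7  | RAW r1
5. add @i8  | RAW r0
6. sub @i9  | RAW r3
7. blt @i10  | no-port BR/BR
8. beq @i11  | tail

PAIRS = 3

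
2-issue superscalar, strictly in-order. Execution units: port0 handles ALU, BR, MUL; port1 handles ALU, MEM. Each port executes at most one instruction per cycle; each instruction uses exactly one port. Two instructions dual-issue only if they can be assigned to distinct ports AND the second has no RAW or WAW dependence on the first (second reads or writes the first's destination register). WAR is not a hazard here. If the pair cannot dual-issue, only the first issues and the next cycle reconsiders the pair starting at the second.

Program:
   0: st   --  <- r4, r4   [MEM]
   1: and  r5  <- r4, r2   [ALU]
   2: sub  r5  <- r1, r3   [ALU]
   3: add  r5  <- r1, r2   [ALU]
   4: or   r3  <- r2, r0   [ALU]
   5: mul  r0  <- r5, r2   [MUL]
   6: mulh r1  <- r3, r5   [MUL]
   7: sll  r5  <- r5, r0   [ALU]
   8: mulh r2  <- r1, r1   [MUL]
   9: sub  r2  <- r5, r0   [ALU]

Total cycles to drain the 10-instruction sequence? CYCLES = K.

  cy0 -> i0+i1 (st/and) dual
  cy1 -> i2 (sub) WAW r5
  cy2 -> i3+i4 (add/or) dual
  cy3 -> i5 (mul) no-port MUL/MUL
  cy4 -> i6+i7 (mulh/sll) dual
  cy5 -> i8 (mulh) WAW r2
  cy6 -> i9 (sub) tail

CYCLES = 7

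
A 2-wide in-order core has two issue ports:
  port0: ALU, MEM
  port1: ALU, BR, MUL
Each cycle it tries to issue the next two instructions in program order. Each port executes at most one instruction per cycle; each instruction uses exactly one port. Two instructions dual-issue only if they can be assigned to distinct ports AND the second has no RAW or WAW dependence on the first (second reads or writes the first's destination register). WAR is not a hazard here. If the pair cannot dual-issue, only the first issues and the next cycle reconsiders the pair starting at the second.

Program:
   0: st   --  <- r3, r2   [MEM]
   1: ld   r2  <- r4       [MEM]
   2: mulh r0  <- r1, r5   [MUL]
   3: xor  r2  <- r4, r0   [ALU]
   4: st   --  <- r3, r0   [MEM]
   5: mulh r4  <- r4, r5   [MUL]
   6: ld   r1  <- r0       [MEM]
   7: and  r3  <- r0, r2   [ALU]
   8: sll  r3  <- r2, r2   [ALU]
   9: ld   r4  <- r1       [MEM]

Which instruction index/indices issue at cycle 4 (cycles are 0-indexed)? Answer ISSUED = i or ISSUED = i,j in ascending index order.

ISSUED = 7

c0: i0 st  no-port MEM/MEM
c1: i1/i2 ld/mulh  dual
c2: i3/i4 xor/st  dual
c3: i5/i6 mulh/ld  dual
c4: i7 and  WAW r3
c5: i8/i9 sll/ld  dual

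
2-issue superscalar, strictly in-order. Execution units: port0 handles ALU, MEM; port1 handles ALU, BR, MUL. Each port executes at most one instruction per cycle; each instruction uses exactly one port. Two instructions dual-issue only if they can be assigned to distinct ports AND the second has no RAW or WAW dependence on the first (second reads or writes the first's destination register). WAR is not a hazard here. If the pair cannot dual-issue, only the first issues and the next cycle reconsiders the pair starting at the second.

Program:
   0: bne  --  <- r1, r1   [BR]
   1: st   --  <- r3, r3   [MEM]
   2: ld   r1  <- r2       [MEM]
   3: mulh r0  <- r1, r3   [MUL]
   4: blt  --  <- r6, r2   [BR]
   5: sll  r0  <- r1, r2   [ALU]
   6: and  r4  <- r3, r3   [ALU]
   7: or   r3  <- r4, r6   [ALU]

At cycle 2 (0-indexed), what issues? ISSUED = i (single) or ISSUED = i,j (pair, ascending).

ISSUED = 3

c0: i0/i1 bne.BR;st.MEM  dual
c1: i2 ld.MEM  RAW r1
c2: i3 mulh.MUL  no-port MUL/BR
c3: i4/i5 blt.BR;sll.ALU  dual
c4: i6 and.ALU  RAW r4
c5: i7 or.ALU  tail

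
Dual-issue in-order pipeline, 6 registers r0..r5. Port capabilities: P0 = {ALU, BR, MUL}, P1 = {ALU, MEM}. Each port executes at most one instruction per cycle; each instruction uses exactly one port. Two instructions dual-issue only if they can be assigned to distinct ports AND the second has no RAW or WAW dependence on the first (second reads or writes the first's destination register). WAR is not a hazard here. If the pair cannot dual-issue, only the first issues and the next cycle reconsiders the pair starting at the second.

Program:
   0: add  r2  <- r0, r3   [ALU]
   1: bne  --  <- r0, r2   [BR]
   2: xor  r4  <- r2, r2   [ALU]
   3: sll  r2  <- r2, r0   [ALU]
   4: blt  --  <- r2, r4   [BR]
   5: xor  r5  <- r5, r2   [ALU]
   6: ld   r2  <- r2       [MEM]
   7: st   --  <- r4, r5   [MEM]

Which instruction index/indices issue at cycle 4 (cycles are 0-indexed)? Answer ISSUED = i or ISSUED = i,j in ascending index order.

ISSUED = 6

t=0 i0:add ; RAW r2
t=1 i1,i2:bne/xor ; pair
t=2 i3:sll ; RAW r2
t=3 i4,i5:blt/xor ; pair
t=4 i6:ld ; no-port MEM/MEM
t=5 i7:st ; tail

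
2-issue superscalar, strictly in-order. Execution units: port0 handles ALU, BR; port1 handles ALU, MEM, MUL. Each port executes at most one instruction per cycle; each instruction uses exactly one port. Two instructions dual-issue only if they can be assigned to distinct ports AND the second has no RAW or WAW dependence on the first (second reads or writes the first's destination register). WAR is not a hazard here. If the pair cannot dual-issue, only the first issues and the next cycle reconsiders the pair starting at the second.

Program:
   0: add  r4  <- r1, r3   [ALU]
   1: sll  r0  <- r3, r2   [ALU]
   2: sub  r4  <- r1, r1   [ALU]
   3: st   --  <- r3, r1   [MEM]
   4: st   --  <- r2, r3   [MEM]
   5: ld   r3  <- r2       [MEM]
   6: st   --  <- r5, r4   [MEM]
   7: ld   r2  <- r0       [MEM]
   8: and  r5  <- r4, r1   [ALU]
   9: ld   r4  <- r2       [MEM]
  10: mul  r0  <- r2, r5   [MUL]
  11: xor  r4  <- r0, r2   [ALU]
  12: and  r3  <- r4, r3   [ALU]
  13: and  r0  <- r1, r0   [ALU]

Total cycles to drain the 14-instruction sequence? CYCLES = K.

0. add+sll @i0&i1  | dual
1. sub+st @i2&i3  | dual
2. st @i4  | no-port MEM/MEM
3. ld @i5  | no-port MEM/MEM
4. st @i6  | no-port MEM/MEM
5. ld+and @i7&i8  | dual
6. ld @i9  | no-port MEM/MUL
7. mul @i10  | RAW r0
8. xor @i11  | RAW r4
9. and+and @i12&i13  | dual

CYCLES = 10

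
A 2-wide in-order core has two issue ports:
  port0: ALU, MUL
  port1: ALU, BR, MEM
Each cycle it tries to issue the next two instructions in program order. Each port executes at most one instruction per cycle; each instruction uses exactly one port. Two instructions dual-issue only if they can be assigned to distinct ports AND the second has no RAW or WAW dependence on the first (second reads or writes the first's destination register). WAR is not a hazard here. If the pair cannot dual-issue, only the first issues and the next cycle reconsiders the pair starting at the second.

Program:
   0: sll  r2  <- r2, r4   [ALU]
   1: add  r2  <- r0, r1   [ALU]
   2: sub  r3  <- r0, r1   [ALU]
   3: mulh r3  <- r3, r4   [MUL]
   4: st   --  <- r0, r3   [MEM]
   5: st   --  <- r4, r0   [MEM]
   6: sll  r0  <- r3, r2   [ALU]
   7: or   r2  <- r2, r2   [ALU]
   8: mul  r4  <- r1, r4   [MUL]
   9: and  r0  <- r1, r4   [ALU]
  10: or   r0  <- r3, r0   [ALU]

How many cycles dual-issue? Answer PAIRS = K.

0. sll @i0  | WAW r2
1. add/sub @i1+i2  | dual
2. mulh @i3  | RAW r3
3. st @i4  | no-port MEM/MEM
4. st/sll @i5+i6  | dual
5. or/mul @i7+i8  | dual
6. and @i9  | RAW+WAW r0
7. or @i10  | tail

PAIRS = 3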